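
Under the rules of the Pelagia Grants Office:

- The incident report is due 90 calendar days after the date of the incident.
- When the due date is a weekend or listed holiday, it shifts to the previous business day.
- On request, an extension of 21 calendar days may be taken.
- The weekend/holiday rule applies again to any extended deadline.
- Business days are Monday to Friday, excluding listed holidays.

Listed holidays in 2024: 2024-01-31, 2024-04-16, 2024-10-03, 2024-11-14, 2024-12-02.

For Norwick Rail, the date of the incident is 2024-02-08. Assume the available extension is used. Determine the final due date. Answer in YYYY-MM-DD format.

Trigger date 2024-02-08 + 90 calendar days = 2024-05-08.
2024-05-08 (Wednesday) is already a business day.
Add the 21 calendar-day extension to 2024-05-08: 2024-05-29.
2024-05-29 falls on a Wednesday, which is a business day, so no adjustment is needed.
Deadline: 2024-05-29.

2024-05-29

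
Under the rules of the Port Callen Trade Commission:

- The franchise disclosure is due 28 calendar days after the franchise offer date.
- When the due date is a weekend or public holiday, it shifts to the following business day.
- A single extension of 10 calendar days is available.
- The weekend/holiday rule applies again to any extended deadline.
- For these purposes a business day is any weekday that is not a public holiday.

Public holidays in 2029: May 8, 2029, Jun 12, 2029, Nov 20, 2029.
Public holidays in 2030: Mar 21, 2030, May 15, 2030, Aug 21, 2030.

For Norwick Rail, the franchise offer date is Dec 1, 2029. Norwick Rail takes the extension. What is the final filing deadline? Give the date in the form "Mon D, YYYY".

Adding 28 calendar days to Dec 1, 2029 gives Dec 29, 2029.
Dec 29, 2029 falls on a Saturday. Rolling to the next business day gives Dec 31, 2029, a Monday.
Add the 10 calendar-day extension to Dec 31, 2029: Jan 10, 2030.
Jan 10, 2030 falls on a Thursday, which is a business day, so no adjustment is needed.
Final deadline: Jan 10, 2030.

Jan 10, 2030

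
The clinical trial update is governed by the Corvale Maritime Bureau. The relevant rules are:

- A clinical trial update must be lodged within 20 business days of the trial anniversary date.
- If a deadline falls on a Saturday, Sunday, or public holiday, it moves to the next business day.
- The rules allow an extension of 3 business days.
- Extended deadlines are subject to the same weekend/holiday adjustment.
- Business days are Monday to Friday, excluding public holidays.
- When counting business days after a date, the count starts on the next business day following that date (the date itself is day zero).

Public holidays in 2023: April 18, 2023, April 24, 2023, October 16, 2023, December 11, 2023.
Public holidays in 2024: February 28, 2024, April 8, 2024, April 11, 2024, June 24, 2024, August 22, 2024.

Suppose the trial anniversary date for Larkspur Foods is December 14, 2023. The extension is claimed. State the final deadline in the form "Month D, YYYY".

January 16, 2024

Starting the day after December 14, 2023 and counting 20 business days lands on January 11, 2024.
January 11, 2024 (Thursday) is already a business day.
The 3-business-day extension runs from January 11, 2024 to January 16, 2024.
January 16, 2024 is a Tuesday and not a listed holiday, so it stands.
So the filing is due January 16, 2024.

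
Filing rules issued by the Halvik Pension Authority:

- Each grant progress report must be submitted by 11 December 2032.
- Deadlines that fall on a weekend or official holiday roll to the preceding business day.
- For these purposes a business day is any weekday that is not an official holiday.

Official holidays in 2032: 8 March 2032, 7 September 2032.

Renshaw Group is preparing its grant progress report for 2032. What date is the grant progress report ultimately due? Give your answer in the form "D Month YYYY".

10 December 2032

Start from the fixed due date, 11 December 2032.
11 December 2032 is a Saturday; the preceding business day is 10 December 2032 (Friday).
Deadline: 10 December 2032.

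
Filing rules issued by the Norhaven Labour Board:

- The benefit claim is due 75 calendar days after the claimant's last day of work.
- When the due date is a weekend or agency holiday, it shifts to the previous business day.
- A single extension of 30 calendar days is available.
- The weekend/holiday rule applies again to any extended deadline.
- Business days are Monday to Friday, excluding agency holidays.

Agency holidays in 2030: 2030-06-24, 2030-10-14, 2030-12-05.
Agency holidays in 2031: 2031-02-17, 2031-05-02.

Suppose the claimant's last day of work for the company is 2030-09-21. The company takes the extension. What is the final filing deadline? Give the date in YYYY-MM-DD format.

From 2030-09-21, 75 calendar days later is 2030-12-05.
2030-12-05 is a listed holiday, so it moves to the preceding business day, 2030-12-04 (Wednesday).
Add the 30 calendar-day extension to 2030-12-04: 2031-01-03.
Since 2031-01-03 is a Friday and not a holiday, the date is unchanged.
So the filing is due 2031-01-03.

2031-01-03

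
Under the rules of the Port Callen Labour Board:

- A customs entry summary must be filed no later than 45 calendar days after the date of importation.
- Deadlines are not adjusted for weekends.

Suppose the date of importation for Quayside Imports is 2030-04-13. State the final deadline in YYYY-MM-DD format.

2030-05-28

From 2030-04-13, 45 calendar days later is 2030-05-28.
No adjustment is made for weekends or holidays, so 2030-05-28 stands.
Final deadline: 2030-05-28.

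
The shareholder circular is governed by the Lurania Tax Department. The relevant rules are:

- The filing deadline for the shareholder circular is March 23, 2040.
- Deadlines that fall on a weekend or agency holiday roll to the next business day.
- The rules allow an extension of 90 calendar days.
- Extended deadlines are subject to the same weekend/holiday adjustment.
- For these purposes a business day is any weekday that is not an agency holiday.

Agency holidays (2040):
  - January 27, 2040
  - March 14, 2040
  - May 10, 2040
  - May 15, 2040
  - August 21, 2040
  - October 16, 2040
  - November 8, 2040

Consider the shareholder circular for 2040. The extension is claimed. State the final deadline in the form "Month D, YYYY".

Start from the fixed due date, March 23, 2040.
Since March 23, 2040 is a Friday and not a holiday, the date is unchanged.
Add the 90 calendar-day extension to March 23, 2040: June 21, 2040.
June 21, 2040 falls on a Thursday, which is a business day, so no adjustment is needed.
Deadline: June 21, 2040.

June 21, 2040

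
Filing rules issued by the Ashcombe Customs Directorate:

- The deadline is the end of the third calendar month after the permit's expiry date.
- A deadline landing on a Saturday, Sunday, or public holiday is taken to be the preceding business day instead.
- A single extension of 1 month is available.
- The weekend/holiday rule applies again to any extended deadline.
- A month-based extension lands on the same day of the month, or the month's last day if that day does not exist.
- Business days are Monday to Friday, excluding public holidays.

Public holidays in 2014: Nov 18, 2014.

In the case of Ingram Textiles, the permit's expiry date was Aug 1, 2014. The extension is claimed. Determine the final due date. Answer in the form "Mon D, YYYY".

Dec 26, 2014

3 months after Aug 1, 2014 falls in November 2014; the last day of that month is Nov 30, 2014.
Nov 30, 2014 is a Sunday; the preceding business day is Nov 28, 2014 (Friday).
Add 1 month to Nov 28, 2014: Dec 28, 2014.
Dec 28, 2014 falls on a Sunday. Rolling to the preceding business day gives Dec 26, 2014, a Friday.
So the filing is due Dec 26, 2014.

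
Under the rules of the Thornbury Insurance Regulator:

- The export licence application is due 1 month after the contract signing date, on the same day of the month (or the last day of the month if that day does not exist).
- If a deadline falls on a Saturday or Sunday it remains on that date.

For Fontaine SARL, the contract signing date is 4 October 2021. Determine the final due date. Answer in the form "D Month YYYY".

4 November 2021

1 month from 4 October 2021 is 4 November 2021.
4 November 2021 falls on a Thursday. The rules make no weekend/holiday allowance, so it remains 4 November 2021.
So the filing is due 4 November 2021.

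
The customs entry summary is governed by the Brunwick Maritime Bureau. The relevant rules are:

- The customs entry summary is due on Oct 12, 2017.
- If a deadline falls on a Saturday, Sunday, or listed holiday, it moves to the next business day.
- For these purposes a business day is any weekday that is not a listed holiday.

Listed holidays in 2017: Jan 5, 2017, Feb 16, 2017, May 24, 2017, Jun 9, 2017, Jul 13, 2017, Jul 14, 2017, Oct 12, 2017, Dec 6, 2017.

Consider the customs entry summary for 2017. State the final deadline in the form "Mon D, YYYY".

Start from the fixed due date, Oct 12, 2017.
Because Oct 12, 2017 is a listed holiday, the deadline becomes Oct 13, 2017 (Friday).
The final due date is Oct 13, 2017.

Oct 13, 2017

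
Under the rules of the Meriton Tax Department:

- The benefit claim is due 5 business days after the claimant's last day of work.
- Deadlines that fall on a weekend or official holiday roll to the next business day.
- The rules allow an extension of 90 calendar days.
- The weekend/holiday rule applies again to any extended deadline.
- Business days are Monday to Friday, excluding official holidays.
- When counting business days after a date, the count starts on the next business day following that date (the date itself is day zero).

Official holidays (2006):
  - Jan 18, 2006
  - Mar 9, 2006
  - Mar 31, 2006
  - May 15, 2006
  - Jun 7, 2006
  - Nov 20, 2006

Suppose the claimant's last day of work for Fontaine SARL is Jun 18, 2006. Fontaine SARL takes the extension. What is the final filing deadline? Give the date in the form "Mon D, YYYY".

5 business days after Jun 18, 2006, excluding weekends and holidays, is Jun 23, 2006.
Jun 23, 2006 is a Friday and not a listed holiday, so it stands.
Applying the 90-calendar-day extension: Jun 23, 2006 + 90 days = Sep 21, 2006.
Since Sep 21, 2006 is a Thursday and not a holiday, the date is unchanged.
The final due date is Sep 21, 2006.

Sep 21, 2006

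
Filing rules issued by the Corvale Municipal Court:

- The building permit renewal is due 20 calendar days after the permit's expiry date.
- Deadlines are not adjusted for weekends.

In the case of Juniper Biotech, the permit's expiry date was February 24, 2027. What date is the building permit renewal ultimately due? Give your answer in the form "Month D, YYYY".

Adding 20 calendar days to February 24, 2027 gives March 16, 2027.
March 16, 2027 is a Tuesday; no weekend or holiday adjustment applies.
Final deadline: March 16, 2027.

March 16, 2027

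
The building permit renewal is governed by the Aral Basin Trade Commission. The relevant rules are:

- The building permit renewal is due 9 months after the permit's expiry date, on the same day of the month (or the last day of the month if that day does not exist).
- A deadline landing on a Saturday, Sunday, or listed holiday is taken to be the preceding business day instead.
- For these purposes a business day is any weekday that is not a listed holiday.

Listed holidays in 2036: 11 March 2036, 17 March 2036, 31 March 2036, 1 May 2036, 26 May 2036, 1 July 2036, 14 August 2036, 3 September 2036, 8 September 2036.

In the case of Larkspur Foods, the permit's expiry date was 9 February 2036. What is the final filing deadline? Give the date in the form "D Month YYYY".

9 months from 9 February 2036 is 9 November 2036.
9 November 2036 falls on a Sunday. Rolling to the preceding business day gives 7 November 2036, a Friday.
The final due date is 7 November 2036.

7 November 2036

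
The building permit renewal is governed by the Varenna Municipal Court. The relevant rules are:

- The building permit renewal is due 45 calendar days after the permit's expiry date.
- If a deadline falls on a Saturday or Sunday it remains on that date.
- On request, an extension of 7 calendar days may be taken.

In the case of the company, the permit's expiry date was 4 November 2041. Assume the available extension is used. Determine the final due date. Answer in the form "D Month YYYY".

45 calendar days after 4 November 2041 is 19 December 2041.
19 December 2041 is a Thursday; no weekend or holiday adjustment applies.
With the 7-day extension, 19 December 2041 becomes 26 December 2041.
26 December 2041 falls on a Thursday. The rules make no weekend/holiday allowance, so it remains 26 December 2041.
Deadline: 26 December 2041.

26 December 2041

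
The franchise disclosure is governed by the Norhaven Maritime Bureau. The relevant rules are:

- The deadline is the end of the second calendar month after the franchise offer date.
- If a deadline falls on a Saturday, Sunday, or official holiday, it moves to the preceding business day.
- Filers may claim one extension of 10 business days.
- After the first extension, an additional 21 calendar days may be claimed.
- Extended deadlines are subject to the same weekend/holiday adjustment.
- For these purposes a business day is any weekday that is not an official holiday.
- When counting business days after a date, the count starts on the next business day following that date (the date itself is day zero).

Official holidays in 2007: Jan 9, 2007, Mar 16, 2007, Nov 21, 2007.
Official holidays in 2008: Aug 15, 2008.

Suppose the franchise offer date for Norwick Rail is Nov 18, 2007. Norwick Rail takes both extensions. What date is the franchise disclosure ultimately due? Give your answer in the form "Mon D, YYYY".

The second month after Nov 18, 2007 is January 2008, whose last day is Jan 31, 2008.
Jan 31, 2008 (Thursday) is already a business day.
The 10-business-day extension runs from Jan 31, 2008 to Feb 14, 2008.
Feb 14, 2008 falls on a Thursday, which is a business day, so no adjustment is needed.
With the 21-day extension, Feb 14, 2008 becomes Mar 6, 2008.
Mar 6, 2008 is a Thursday and not a listed holiday, so it stands.
Final deadline: Mar 6, 2008.

Mar 6, 2008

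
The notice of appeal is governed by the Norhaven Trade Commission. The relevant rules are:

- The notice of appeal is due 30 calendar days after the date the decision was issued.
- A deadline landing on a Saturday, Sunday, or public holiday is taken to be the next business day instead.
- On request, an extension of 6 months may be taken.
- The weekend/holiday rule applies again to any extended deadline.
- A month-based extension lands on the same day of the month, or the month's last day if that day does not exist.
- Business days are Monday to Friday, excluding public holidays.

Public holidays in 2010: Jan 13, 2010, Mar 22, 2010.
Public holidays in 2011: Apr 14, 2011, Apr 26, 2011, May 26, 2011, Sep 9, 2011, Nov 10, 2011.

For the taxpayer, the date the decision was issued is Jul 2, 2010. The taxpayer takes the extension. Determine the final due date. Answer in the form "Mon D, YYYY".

From Jul 2, 2010, 30 calendar days later is Aug 1, 2010.
Because Aug 1, 2010 is a Sunday, the deadline becomes Aug 2, 2010 (Monday).
The 6 months extension carries Aug 2, 2010 to Feb 2, 2011.
Feb 2, 2011 falls on a Wednesday, which is a business day, so no adjustment is needed.
Final deadline: Feb 2, 2011.

Feb 2, 2011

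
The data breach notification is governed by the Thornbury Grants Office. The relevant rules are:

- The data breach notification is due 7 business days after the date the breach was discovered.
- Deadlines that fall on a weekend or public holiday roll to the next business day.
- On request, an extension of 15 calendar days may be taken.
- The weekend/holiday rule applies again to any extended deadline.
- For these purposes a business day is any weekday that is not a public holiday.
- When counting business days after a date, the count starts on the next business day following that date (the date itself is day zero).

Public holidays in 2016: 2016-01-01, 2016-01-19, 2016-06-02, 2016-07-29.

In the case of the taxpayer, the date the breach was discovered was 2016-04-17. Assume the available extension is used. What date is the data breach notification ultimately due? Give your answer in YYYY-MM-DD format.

7 business days after 2016-04-17, excluding weekends and holidays, is 2016-04-26.
2016-04-26 (Tuesday) is already a business day.
Applying the 15-calendar-day extension: 2016-04-26 + 15 days = 2016-05-11.
2016-05-11 (Wednesday) is already a business day.
So the filing is due 2016-05-11.

2016-05-11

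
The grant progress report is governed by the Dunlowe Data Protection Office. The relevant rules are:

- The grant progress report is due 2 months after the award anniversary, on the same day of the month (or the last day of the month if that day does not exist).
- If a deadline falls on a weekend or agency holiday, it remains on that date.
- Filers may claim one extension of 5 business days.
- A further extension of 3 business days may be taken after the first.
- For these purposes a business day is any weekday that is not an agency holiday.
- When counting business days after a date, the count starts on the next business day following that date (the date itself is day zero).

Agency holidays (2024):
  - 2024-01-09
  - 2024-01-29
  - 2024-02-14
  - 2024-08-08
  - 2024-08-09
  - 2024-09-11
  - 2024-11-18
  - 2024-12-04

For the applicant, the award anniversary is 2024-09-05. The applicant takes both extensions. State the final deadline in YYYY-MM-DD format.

Moving 2 months forward from 2024-09-05 on the corresponding day gives 2024-11-05.
No adjustment is made for weekends or holidays, so 2024-11-05 stands.
The 5-business-day extension runs from 2024-11-05 to 2024-11-12.
2024-11-12 falls on a Tuesday. The rules make no weekend/holiday allowance, so it remains 2024-11-12.
Counting 3 further business days from 2024-11-12 reaches 2024-11-15.
No adjustment is made for weekends or holidays, so 2024-11-15 stands.
Deadline: 2024-11-15.

2024-11-15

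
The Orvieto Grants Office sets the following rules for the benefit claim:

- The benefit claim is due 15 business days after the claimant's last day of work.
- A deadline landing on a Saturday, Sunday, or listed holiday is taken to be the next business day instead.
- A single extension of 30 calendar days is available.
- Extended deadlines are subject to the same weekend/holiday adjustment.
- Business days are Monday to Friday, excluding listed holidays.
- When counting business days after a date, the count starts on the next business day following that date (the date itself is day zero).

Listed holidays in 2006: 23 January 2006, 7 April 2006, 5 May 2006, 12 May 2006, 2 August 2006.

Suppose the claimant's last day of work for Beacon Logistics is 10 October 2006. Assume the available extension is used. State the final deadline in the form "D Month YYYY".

Counting 15 business days after 10 October 2006 (skipping weekends and listed holidays) reaches 31 October 2006.
Since 31 October 2006 is a Tuesday and not a holiday, the date is unchanged.
With the 30-day extension, 31 October 2006 becomes 30 November 2006.
30 November 2006 is a Thursday and not a listed holiday, so it stands.
Deadline: 30 November 2006.

30 November 2006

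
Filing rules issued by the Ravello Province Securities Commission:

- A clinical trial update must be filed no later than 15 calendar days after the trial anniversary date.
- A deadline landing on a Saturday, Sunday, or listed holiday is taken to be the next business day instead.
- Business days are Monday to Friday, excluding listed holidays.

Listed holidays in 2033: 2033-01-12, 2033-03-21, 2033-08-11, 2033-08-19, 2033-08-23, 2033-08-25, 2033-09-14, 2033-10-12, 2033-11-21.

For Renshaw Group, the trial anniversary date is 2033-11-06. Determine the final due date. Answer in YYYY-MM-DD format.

2033-11-22

15 calendar days after 2033-11-06 is 2033-11-21.
Because 2033-11-21 is a listed holiday, the deadline becomes 2033-11-22 (Tuesday).
Deadline: 2033-11-22.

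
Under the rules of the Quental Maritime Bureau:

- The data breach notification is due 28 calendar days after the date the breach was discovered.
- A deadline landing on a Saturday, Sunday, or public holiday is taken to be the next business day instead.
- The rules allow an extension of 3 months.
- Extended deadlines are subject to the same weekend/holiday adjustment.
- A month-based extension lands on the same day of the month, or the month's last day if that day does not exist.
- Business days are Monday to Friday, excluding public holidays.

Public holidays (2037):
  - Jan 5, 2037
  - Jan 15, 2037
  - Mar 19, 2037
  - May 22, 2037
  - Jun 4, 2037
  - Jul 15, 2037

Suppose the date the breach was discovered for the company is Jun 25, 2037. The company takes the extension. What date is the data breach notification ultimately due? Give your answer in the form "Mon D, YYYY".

Oct 23, 2037

28 calendar days after Jun 25, 2037 is Jul 23, 2037.
Jul 23, 2037 falls on a Thursday, which is a business day, so no adjustment is needed.
Applying the 3 months extension: 3 months after Jul 23, 2037 is Oct 23, 2037.
Oct 23, 2037 falls on a Friday, which is a business day, so no adjustment is needed.
Deadline: Oct 23, 2037.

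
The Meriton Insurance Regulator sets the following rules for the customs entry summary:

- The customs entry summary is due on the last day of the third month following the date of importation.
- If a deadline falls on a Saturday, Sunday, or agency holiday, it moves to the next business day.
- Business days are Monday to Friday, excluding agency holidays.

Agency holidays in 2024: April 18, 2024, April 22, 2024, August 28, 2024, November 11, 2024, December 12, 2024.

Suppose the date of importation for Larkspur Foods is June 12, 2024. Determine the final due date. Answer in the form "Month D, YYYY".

September 30, 2024

The third month after June 12, 2024 is September 2024, whose last day is September 30, 2024.
Since September 30, 2024 is a Monday and not a holiday, the date is unchanged.
So the filing is due September 30, 2024.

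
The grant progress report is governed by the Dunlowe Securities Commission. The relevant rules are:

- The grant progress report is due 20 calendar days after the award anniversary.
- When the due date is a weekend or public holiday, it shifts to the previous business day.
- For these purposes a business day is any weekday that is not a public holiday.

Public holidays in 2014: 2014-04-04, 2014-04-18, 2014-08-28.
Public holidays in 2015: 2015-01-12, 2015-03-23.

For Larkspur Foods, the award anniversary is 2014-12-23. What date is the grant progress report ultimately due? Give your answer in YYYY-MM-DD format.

2015-01-09

20 calendar days after 2014-12-23 is 2015-01-12.
2015-01-12 is a listed holiday; the preceding business day is 2015-01-09 (Friday).
The final due date is 2015-01-09.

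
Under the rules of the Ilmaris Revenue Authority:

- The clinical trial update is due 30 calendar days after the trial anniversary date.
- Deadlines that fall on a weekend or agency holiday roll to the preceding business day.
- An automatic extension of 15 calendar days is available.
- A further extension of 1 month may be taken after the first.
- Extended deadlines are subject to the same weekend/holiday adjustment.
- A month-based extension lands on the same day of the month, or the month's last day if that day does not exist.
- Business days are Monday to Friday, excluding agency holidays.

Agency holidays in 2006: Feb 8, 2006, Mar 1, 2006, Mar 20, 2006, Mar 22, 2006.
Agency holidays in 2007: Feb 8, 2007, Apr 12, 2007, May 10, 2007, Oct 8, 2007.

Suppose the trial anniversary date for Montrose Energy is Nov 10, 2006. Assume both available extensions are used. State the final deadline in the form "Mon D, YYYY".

30 calendar days after Nov 10, 2006 is Dec 10, 2006.
Dec 10, 2006 is a Sunday; the preceding business day is Dec 8, 2006 (Friday).
Applying the 15-calendar-day extension: Dec 8, 2006 + 15 days = Dec 23, 2006.
Dec 23, 2006 is a Saturday, so it moves to the preceding business day, Dec 22, 2006 (Friday).
The 1 month extension carries Dec 22, 2006 to Jan 22, 2007.
Jan 22, 2007 falls on a Monday, which is a business day, so no adjustment is needed.
So the filing is due Jan 22, 2007.

Jan 22, 2007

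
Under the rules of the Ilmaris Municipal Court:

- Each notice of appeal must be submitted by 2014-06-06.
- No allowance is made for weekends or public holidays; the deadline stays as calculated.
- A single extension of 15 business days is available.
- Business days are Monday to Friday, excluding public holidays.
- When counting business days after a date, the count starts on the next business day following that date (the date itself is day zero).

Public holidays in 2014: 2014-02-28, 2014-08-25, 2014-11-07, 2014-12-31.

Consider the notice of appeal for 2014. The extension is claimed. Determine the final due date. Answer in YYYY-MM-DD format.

2014-06-27

Start from the fixed due date, 2014-06-06.
No adjustment is made for weekends or holidays, so 2014-06-06 stands.
Applying the 15-business-day extension: 15 business days after 2014-06-06 is 2014-06-27.
2014-06-27 is a Friday; no weekend or holiday adjustment applies.
Deadline: 2014-06-27.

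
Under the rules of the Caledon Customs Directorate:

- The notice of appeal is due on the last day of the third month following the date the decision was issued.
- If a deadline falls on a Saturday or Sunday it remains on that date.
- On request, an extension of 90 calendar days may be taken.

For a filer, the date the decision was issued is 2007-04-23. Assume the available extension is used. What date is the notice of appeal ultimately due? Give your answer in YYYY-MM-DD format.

3 months after 2007-04-23 is July 2007; that month ends on 2007-07-31.
2007-07-31 is a Tuesday; no weekend or holiday adjustment applies.
The 90-calendar-day extension moves the deadline from 2007-07-31 to 2007-10-29.
2007-10-29 is a Monday; no weekend or holiday adjustment applies.
Deadline: 2007-10-29.

2007-10-29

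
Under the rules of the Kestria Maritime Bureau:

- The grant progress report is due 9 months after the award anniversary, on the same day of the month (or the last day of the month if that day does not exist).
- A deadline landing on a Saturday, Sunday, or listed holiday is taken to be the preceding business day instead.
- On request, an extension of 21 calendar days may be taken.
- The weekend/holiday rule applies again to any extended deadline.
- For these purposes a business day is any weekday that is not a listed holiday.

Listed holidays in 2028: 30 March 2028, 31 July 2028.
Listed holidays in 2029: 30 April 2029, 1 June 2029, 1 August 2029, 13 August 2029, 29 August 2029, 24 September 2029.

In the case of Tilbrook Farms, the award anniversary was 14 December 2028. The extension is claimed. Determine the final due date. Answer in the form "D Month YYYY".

9 months from 14 December 2028 is 14 September 2029.
Since 14 September 2029 is a Friday and not a holiday, the date is unchanged.
Applying the 21-calendar-day extension: 14 September 2029 + 21 days = 5 October 2029.
5 October 2029 falls on a Friday, which is a business day, so no adjustment is needed.
Final deadline: 5 October 2029.

5 October 2029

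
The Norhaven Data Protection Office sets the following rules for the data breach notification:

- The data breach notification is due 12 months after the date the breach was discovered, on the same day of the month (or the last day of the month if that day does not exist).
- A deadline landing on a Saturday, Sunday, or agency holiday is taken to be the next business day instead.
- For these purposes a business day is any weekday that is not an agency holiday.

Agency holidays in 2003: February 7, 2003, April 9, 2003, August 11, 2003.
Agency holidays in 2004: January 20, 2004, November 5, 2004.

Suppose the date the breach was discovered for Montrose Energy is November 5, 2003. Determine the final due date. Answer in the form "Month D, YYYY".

November 8, 2004

12 months from November 5, 2003 is November 5, 2004.
Because November 5, 2004 is a listed holiday, the deadline becomes November 8, 2004 (Monday).
So the filing is due November 8, 2004.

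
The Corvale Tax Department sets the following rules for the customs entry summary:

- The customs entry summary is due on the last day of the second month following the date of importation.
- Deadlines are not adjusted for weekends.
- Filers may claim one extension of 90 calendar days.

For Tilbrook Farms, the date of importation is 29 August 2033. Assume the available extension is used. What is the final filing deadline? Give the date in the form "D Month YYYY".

29 January 2034

2 months after 29 August 2033 is October 2033; that month ends on 31 October 2033.
No adjustment is made for weekends or holidays, so 31 October 2033 stands.
The 90-calendar-day extension moves the deadline from 31 October 2033 to 29 January 2034.
No adjustment is made for weekends or holidays, so 29 January 2034 stands.
The final due date is 29 January 2034.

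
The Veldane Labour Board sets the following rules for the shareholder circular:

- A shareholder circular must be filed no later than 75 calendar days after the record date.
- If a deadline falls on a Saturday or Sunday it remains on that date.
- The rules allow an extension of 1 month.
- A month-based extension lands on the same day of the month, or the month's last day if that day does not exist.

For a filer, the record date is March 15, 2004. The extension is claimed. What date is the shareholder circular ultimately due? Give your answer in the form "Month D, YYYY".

75 calendar days after March 15, 2004 is May 29, 2004.
No adjustment is made for weekends or holidays, so May 29, 2004 stands.
Applying the 1 month extension: 1 month after May 29, 2004 is June 29, 2004.
No adjustment is made for weekends or holidays, so June 29, 2004 stands.
The final due date is June 29, 2004.

June 29, 2004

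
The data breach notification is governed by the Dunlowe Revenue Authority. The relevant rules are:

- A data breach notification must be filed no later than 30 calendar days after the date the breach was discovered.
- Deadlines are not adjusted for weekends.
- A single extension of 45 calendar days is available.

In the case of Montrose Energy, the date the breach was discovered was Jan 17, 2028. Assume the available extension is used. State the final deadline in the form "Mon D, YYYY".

Apr 1, 2028

30 calendar days after Jan 17, 2028 is Feb 16, 2028.
Feb 16, 2028 is a Wednesday; no weekend or holiday adjustment applies.
Applying the 45-calendar-day extension: Feb 16, 2028 + 45 days = Apr 1, 2028.
Apr 1, 2028 is a Saturday; no weekend or holiday adjustment applies.
Deadline: Apr 1, 2028.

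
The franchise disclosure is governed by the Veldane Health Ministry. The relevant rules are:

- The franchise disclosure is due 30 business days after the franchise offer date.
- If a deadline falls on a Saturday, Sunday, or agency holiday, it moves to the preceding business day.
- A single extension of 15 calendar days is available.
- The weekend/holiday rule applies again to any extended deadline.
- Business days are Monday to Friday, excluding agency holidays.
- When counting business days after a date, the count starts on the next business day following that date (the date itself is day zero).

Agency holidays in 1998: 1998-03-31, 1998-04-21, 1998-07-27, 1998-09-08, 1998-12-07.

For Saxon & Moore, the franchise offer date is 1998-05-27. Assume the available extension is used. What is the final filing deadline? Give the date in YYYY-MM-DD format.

Counting 30 business days after 1998-05-27 (skipping weekends and listed holidays) reaches 1998-07-08.
1998-07-08 falls on a Wednesday, which is a business day, so no adjustment is needed.
Add the 15 calendar-day extension to 1998-07-08: 1998-07-23.
1998-07-23 is a Thursday and not a listed holiday, so it stands.
Deadline: 1998-07-23.

1998-07-23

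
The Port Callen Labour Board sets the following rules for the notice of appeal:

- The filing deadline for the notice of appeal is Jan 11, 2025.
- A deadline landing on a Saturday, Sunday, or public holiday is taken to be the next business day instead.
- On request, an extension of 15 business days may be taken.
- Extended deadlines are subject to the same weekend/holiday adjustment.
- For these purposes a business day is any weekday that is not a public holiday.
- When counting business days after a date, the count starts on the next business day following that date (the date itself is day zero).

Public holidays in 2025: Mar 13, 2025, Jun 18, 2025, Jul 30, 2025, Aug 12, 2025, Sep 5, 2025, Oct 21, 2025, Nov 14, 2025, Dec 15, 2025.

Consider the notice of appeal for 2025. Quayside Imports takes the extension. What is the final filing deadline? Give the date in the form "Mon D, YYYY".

The stated deadline is Jan 11, 2025.
Jan 11, 2025 falls on a Saturday. Rolling to the next business day gives Jan 13, 2025, a Monday.
Counting 15 further business days from Jan 13, 2025 reaches Feb 3, 2025.
Since Feb 3, 2025 is a Monday and not a holiday, the date is unchanged.
The final due date is Feb 3, 2025.

Feb 3, 2025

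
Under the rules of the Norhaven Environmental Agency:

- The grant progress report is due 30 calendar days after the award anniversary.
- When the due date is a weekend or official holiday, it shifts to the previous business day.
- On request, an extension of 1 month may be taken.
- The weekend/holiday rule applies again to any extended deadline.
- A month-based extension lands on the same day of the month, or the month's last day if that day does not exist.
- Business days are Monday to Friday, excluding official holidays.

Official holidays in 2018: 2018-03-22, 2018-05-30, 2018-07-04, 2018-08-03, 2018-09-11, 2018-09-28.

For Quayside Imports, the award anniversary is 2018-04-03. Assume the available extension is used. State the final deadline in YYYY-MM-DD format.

2018-06-01

30 calendar days after 2018-04-03 is 2018-05-03.
2018-05-03 (Thursday) is already a business day.
Applying the 1 month extension: 1 month after 2018-05-03 is 2018-06-03.
2018-06-03 is a Sunday, so it moves to the preceding business day, 2018-06-01 (Friday).
The final due date is 2018-06-01.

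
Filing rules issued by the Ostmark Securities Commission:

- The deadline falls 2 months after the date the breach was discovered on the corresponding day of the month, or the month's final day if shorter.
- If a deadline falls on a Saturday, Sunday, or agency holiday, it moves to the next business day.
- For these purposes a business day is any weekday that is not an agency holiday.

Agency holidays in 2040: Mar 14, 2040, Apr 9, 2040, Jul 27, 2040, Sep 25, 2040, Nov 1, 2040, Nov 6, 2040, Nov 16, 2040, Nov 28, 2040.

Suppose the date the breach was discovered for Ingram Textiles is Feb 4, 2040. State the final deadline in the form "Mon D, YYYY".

Apr 4, 2040

2 months from Feb 4, 2040 is Apr 4, 2040.
Since Apr 4, 2040 is a Wednesday and not a holiday, the date is unchanged.
Final deadline: Apr 4, 2040.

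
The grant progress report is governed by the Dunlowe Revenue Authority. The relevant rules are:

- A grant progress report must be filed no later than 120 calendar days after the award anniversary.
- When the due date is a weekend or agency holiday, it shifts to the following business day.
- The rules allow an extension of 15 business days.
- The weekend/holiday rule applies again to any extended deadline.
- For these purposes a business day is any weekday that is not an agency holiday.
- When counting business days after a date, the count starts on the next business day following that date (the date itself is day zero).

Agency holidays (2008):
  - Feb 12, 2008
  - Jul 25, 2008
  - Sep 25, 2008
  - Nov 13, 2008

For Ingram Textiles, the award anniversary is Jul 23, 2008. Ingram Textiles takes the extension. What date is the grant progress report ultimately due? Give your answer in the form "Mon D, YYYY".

From Jul 23, 2008, 120 calendar days later is Nov 20, 2008.
Nov 20, 2008 is a Thursday and not a listed holiday, so it stands.
Applying the 15-business-day extension: 15 business days after Nov 20, 2008 is Dec 11, 2008.
Since Dec 11, 2008 is a Thursday and not a holiday, the date is unchanged.
Deadline: Dec 11, 2008.

Dec 11, 2008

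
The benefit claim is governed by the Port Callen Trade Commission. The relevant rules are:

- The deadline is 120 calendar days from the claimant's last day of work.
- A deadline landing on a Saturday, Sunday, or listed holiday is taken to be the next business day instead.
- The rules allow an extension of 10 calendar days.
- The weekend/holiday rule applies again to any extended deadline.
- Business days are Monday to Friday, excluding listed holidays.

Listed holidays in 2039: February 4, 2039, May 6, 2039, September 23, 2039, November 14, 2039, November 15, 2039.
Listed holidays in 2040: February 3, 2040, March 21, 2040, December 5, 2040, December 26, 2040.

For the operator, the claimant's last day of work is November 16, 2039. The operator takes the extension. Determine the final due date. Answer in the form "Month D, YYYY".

March 26, 2040

120 calendar days after November 16, 2039 is March 15, 2040.
March 15, 2040 falls on a Thursday, which is a business day, so no adjustment is needed.
The 10-calendar-day extension moves the deadline from March 15, 2040 to March 25, 2040.
March 25, 2040 is a Sunday, so it moves to the next business day, March 26, 2040 (Monday).
Final deadline: March 26, 2040.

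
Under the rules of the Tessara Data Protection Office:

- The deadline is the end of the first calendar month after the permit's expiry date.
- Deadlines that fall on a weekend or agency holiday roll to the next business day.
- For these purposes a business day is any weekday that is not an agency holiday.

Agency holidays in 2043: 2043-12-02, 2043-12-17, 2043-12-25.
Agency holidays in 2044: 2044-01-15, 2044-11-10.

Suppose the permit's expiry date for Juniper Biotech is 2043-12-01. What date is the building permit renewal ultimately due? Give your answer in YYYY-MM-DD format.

The first month after 2043-12-01 is January 2044, whose last day is 2044-01-31.
2044-01-31 is a Sunday, so it moves to the next business day, 2044-02-01 (Monday).
The final due date is 2044-02-01.

2044-02-01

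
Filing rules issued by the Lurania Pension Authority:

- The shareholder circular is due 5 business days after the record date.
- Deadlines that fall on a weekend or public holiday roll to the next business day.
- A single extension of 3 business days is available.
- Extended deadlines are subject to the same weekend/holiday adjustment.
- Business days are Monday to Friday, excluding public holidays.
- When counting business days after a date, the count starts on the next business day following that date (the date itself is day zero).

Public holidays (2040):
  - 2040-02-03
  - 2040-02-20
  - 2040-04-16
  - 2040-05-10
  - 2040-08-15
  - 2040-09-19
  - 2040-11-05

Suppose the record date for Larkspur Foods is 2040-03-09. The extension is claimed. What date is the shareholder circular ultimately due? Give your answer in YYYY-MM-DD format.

Counting 5 business days after 2040-03-09 (skipping weekends and listed holidays) reaches 2040-03-16.
2040-03-16 falls on a Friday, which is a business day, so no adjustment is needed.
Counting 3 further business days from 2040-03-16 reaches 2040-03-21.
2040-03-21 (Wednesday) is already a business day.
Final deadline: 2040-03-21.

2040-03-21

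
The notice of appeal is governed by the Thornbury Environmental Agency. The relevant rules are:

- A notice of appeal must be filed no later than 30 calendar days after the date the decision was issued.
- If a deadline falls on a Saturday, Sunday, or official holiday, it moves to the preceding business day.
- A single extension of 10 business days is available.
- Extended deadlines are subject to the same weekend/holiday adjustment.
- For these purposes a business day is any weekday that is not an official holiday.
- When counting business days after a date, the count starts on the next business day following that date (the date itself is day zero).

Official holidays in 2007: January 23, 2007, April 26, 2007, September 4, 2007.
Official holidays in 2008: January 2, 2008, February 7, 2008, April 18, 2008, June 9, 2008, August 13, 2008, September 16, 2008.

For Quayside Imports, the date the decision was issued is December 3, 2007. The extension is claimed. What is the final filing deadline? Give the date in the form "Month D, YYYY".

From December 3, 2007, 30 calendar days later is January 2, 2008.
January 2, 2008 is a listed holiday, so it moves to the preceding business day, January 1, 2008 (Tuesday).
Applying the 10-business-day extension: 10 business days after January 1, 2008 is January 16, 2008.
January 16, 2008 is a Wednesday and not a listed holiday, so it stands.
So the filing is due January 16, 2008.

January 16, 2008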